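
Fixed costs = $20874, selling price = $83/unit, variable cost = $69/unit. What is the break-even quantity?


Formula: BEQ = Fixed Costs / (Price - Variable Cost)
Contribution margin = $83 - $69 = $14/unit
BEQ = ceil($20874 / $14/unit) = ceil(1491.0) = 1491 units

1491 units


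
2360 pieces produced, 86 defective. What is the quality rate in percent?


Formula: Quality Rate = Good Pieces / Total Pieces * 100
Good pieces = 2360 - 86 = 2274
QR = 2274 / 2360 * 100 = 96.4%

96.4%


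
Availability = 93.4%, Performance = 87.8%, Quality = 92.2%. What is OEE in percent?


Formula: OEE = Availability * Performance * Quality / 10000
A * P = 93.4% * 87.8% / 100 = 82.01%
OEE = 82.01% * 92.2% / 100 = 75.6%

75.6%


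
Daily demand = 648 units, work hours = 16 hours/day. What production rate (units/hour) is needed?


Formula: Production Rate = Daily Demand / Available Hours
Rate = 648 units/day / 16 hours/day
Rate = 40.5 units/hour

40.5 units/hour


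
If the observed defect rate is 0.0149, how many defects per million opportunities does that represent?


DPMO = defect_rate * 1000000 = 0.0149 * 1000000

14900


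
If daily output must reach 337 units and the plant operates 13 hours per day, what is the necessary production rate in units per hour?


Formula: Production Rate = Daily Demand / Available Hours
Rate = 337 units/day / 13 hours/day
Rate = 25.9 units/hour

25.9 units/hour


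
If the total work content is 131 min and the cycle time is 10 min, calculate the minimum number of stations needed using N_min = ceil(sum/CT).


Formula: N_min = ceil(Sum of Task Times / Cycle Time)
N_min = ceil(131 min / 10 min) = ceil(13.1)
N_min = 14 stations

14


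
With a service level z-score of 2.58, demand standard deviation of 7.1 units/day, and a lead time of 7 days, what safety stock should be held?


Formula: SS = z * sigma_d * sqrt(LT)
sqrt(LT) = sqrt(7) = 2.6458
SS = 2.58 * 7.1 * 2.6458
SS = 48.5 units

48.5 units


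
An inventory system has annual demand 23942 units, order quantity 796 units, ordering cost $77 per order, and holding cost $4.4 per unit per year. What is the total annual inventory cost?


TC = 23942/796 * 77 + 796/2 * 4.4

$4067.20


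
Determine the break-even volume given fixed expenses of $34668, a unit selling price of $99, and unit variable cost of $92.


Formula: BEQ = Fixed Costs / (Price - Variable Cost)
Contribution margin = $99 - $92 = $7/unit
BEQ = ceil($34668 / $7/unit) = ceil(4952.57) = 4953 units

4953 units


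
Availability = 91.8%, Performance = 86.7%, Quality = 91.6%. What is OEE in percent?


Formula: OEE = Availability * Performance * Quality / 10000
A * P = 91.8% * 86.7% / 100 = 79.59%
OEE = 79.59% * 91.6% / 100 = 72.9%

72.9%


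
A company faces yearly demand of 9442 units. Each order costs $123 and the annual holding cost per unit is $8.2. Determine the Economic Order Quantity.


Formula: EOQ = sqrt(2 * D * S / H)
Numerator: 2 * 9442 * 123 = 2322732
2DS/H = 2322732 / 8.2 = 283260.0
EOQ = sqrt(283260.0) = 532.2 units

532.2 units


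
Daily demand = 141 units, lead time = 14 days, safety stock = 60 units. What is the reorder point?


Formula: ROP = (Daily Demand * Lead Time) + Safety Stock
Demand during lead time = 141 * 14 = 1974 units
ROP = 1974 + 60 = 2034 units

2034 units


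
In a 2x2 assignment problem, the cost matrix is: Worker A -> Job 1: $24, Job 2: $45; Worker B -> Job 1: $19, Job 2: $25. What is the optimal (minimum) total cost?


Option 1: A->1 + B->2 = $24 + $25 = $49
Option 2: A->2 + B->1 = $45 + $19 = $64
Min cost = min($49, $64) = $49

$49


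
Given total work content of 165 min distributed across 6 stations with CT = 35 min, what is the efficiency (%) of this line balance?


Formula: Efficiency = Sum of Task Times / (N_stations * CT) * 100
Total station capacity = 6 stations * 35 min = 210 min
Efficiency = 165 / 210 * 100 = 78.6%

78.6%


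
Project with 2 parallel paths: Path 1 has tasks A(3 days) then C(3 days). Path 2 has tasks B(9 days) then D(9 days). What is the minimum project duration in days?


Path 1 = 3 + 3 = 6 days
Path 2 = 9 + 9 = 18 days
Duration = max(6, 18) = 18 days

18 days


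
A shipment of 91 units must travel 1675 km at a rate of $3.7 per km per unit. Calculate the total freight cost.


TC = dist * cost * units = 1675 * 3.7 * 91 = $563972.50

$563972.50


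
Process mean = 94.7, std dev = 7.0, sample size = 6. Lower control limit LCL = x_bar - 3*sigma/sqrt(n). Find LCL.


LCL = 94.7 - 3 * 7.0 / sqrt(6)

86.13


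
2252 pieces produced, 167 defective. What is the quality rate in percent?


Formula: Quality Rate = Good Pieces / Total Pieces * 100
Good pieces = 2252 - 167 = 2085
QR = 2085 / 2252 * 100 = 92.6%

92.6%


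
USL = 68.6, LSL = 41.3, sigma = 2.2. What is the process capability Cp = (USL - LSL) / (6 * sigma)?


Cp = (68.6 - 41.3) / (6 * 2.2)

2.07


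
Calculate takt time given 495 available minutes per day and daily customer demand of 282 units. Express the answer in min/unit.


Formula: Takt Time = Available Production Time / Customer Demand
Takt = 495 min/day / 282 units/day
Takt = 1.76 min/unit

1.76 min/unit


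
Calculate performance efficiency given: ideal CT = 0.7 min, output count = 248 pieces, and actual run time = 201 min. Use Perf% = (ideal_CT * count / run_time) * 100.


Formula: Performance = (Ideal CT * Total Count) / Run Time * 100
Ideal output time = 0.7 * 248 = 173.6 min
Performance = 173.6 / 201 * 100 = 86.4%

86.4%


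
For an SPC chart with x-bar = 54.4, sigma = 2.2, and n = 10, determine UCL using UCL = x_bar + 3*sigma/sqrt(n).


UCL = 54.4 + 3 * 2.2 / sqrt(10)

56.49


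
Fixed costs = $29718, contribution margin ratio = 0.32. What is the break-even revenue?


Formula: BER = Fixed Costs / Contribution Margin Ratio
BER = $29718 / 0.32
BER = $92868.75 (to the nearest cent)

$92868.75


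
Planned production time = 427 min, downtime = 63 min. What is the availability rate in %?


Formula: Availability = (Planned Time - Downtime) / Planned Time * 100
Uptime = 427 - 63 = 364 min
Availability = 364 / 427 * 100 = 85.2%

85.2%


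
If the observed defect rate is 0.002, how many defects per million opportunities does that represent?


DPMO = defect_rate * 1000000 = 0.002 * 1000000

2000


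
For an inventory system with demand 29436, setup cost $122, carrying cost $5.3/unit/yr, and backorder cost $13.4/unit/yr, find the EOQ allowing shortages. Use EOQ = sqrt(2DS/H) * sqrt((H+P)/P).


Formula: EOQ* = sqrt(2DS/H) * sqrt((H+P)/P)
Base EOQ = sqrt(2*29436*122/5.3) = 1164.12 units
Correction = sqrt((5.3+13.4)/13.4) = 1.18132
EOQ* = 1164.12 * 1.18132 = 1375.2 units

1375.2 units


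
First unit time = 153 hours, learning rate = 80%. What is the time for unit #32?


Formula: T_n = T_1 * (learning_rate)^(log2(n)) where learning_rate = rate/100
Doublings = log2(32) = 5
T_n = 153 * 0.8^5
T_n = 153 * 0.3277 = 50.1 hours

50.1 hours


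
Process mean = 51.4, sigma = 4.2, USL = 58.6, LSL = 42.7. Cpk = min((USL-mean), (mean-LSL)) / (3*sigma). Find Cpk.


Cpu = (58.6 - 51.4) / (3 * 4.2) = 0.57
Cpl = (51.4 - 42.7) / (3 * 4.2) = 0.69
Cpk = min(0.57, 0.69) = 0.57

0.57


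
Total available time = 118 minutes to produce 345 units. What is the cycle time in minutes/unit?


Formula: CT = Available Time / Number of Units
CT = 118 min / 345 units
CT = 0.34 min/unit

0.34 min/unit


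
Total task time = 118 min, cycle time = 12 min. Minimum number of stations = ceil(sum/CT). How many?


Formula: N_min = ceil(Sum of Task Times / Cycle Time)
N_min = ceil(118 min / 12 min) = ceil(9.8333)
N_min = 10 stations

10


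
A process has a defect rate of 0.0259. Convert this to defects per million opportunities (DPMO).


DPMO = defect_rate * 1000000 = 0.0259 * 1000000

25900


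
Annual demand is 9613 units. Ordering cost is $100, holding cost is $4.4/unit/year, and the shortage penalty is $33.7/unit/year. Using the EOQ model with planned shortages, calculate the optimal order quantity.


Formula: EOQ* = sqrt(2DS/H) * sqrt((H+P)/P)
Base EOQ = sqrt(2*9613*100/4.4) = 661.03 units
Correction = sqrt((4.4+33.7)/33.7) = 1.06328
EOQ* = 661.03 * 1.06328 = 702.9 units

702.9 units


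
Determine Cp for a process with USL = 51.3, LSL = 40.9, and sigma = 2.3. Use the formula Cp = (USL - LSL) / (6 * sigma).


Cp = (51.3 - 40.9) / (6 * 2.3)

0.75


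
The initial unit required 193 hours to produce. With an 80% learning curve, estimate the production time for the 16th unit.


Formula: T_n = T_1 * (learning_rate)^(log2(n)) where learning_rate = rate/100
Doublings = log2(16) = 4
T_n = 193 * 0.8^4
T_n = 193 * 0.4096 = 79.1 hours

79.1 hours


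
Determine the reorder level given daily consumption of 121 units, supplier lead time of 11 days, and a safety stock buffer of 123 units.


Formula: ROP = (Daily Demand * Lead Time) + Safety Stock
Demand during lead time = 121 * 11 = 1331 units
ROP = 1331 + 123 = 1454 units

1454 units


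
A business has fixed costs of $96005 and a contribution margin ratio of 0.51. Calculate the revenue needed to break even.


Formula: BER = Fixed Costs / Contribution Margin Ratio
BER = $96005 / 0.51
BER = $188245.10 (to the nearest cent)

$188245.10


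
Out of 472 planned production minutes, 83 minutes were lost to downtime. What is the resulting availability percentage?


Formula: Availability = (Planned Time - Downtime) / Planned Time * 100
Uptime = 472 - 83 = 389 min
Availability = 389 / 472 * 100 = 82.4%

82.4%


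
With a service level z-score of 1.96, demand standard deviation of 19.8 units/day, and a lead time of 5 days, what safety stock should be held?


Formula: SS = z * sigma_d * sqrt(LT)
sqrt(LT) = sqrt(5) = 2.2361
SS = 1.96 * 19.8 * 2.2361
SS = 86.8 units

86.8 units


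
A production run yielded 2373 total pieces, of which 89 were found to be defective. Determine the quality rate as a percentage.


Formula: Quality Rate = Good Pieces / Total Pieces * 100
Good pieces = 2373 - 89 = 2284
QR = 2284 / 2373 * 100 = 96.2%

96.2%


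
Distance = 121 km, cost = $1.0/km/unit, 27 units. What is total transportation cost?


TC = dist * cost * units = 121 * 1.0 * 27 = $3267.00

$3267.00


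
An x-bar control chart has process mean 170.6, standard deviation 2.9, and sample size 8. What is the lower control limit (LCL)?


LCL = 170.6 - 3 * 2.9 / sqrt(8)

167.52


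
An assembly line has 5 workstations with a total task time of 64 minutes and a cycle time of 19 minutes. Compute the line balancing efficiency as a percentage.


Formula: Efficiency = Sum of Task Times / (N_stations * CT) * 100
Total station capacity = 5 stations * 19 min = 95 min
Efficiency = 64 / 95 * 100 = 67.4%

67.4%


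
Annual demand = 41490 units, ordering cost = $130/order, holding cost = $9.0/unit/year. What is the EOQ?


Formula: EOQ = sqrt(2 * D * S / H)
Numerator: 2 * 41490 * 130 = 10787400
2DS/H = 10787400 / 9.0 = 1198600.0
EOQ = sqrt(1198600.0) = 1094.8 units

1094.8 units


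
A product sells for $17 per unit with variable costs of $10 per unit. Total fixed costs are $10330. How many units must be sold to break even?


Formula: BEQ = Fixed Costs / (Price - Variable Cost)
Contribution margin = $17 - $10 = $7/unit
BEQ = ceil($10330 / $7/unit) = ceil(1475.71) = 1476 units

1476 units


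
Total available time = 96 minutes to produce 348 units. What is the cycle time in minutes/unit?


Formula: CT = Available Time / Number of Units
CT = 96 min / 348 units
CT = 0.28 min/unit

0.28 min/unit


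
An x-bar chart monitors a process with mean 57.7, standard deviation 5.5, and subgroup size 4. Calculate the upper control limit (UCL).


UCL = 57.7 + 3 * 5.5 / sqrt(4)

65.95


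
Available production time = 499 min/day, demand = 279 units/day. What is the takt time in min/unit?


Formula: Takt Time = Available Production Time / Customer Demand
Takt = 499 min/day / 279 units/day
Takt = 1.79 min/unit

1.79 min/unit


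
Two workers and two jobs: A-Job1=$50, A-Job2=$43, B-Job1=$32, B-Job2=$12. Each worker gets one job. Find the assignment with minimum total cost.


Option 1: A->1 + B->2 = $50 + $12 = $62
Option 2: A->2 + B->1 = $43 + $32 = $75
Min cost = min($62, $75) = $62

$62


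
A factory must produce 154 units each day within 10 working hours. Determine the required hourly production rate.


Formula: Production Rate = Daily Demand / Available Hours
Rate = 154 units/day / 10 hours/day
Rate = 15.4 units/hour

15.4 units/hour


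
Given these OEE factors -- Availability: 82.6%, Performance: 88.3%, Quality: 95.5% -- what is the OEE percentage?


Formula: OEE = Availability * Performance * Quality / 10000
A * P = 82.6% * 88.3% / 100 = 72.94%
OEE = 72.94% * 95.5% / 100 = 69.7%

69.7%


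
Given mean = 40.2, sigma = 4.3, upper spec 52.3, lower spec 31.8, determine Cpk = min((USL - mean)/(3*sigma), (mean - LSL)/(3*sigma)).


Cpu = (52.3 - 40.2) / (3 * 4.3) = 0.94
Cpl = (40.2 - 31.8) / (3 * 4.3) = 0.65
Cpk = min(0.94, 0.65) = 0.65

0.65


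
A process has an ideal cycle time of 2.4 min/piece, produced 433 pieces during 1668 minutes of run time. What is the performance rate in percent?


Formula: Performance = (Ideal CT * Total Count) / Run Time * 100
Ideal output time = 2.4 * 433 = 1039.2 min
Performance = 1039.2 / 1668 * 100 = 62.3%

62.3%


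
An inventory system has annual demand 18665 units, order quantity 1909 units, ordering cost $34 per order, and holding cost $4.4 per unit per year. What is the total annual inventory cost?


TC = 18665/1909 * 34 + 1909/2 * 4.4

$4532.23


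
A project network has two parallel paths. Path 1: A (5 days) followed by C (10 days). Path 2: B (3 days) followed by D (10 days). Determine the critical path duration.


Path 1 = 5 + 10 = 15 days
Path 2 = 3 + 10 = 13 days
Duration = max(15, 13) = 15 days

15 days


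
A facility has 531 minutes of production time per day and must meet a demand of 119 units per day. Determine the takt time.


Formula: Takt Time = Available Production Time / Customer Demand
Takt = 531 min/day / 119 units/day
Takt = 4.46 min/unit

4.46 min/unit


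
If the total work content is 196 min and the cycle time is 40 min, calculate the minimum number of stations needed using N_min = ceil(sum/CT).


Formula: N_min = ceil(Sum of Task Times / Cycle Time)
N_min = ceil(196 min / 40 min) = ceil(4.9)
N_min = 5 stations

5


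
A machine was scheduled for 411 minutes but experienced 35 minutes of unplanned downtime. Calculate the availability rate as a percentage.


Formula: Availability = (Planned Time - Downtime) / Planned Time * 100
Uptime = 411 - 35 = 376 min
Availability = 376 / 411 * 100 = 91.5%

91.5%


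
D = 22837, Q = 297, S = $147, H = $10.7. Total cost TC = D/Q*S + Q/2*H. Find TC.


TC = 22837/297 * 147 + 297/2 * 10.7

$12892.11


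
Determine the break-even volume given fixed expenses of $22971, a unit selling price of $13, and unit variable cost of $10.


Formula: BEQ = Fixed Costs / (Price - Variable Cost)
Contribution margin = $13 - $10 = $3/unit
BEQ = ceil($22971 / $3/unit) = ceil(7657.0) = 7657 units

7657 units


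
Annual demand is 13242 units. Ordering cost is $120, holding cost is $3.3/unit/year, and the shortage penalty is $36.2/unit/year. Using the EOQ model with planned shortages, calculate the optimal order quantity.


Formula: EOQ* = sqrt(2DS/H) * sqrt((H+P)/P)
Base EOQ = sqrt(2*13242*120/3.3) = 981.35 units
Correction = sqrt((3.3+36.2)/36.2) = 1.04459
EOQ* = 981.35 * 1.04459 = 1025.1 units

1025.1 units


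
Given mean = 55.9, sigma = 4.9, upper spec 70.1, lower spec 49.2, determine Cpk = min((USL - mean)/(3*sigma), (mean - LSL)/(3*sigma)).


Cpu = (70.1 - 55.9) / (3 * 4.9) = 0.97
Cpl = (55.9 - 49.2) / (3 * 4.9) = 0.46
Cpk = min(0.97, 0.46) = 0.46

0.46


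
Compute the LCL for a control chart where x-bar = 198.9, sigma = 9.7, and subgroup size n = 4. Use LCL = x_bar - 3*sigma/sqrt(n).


LCL = 198.9 - 3 * 9.7 / sqrt(4)

184.35


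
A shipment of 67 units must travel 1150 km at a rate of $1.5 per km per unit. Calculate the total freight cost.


TC = dist * cost * units = 1150 * 1.5 * 67 = $115575.00

$115575.00


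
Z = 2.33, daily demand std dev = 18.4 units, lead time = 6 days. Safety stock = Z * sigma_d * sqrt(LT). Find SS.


Formula: SS = z * sigma_d * sqrt(LT)
sqrt(LT) = sqrt(6) = 2.4495
SS = 2.33 * 18.4 * 2.4495
SS = 105.0 units

105.0 units


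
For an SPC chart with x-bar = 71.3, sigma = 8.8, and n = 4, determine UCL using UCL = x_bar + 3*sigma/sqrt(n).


UCL = 71.3 + 3 * 8.8 / sqrt(4)

84.5


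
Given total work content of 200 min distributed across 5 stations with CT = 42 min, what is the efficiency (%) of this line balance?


Formula: Efficiency = Sum of Task Times / (N_stations * CT) * 100
Total station capacity = 5 stations * 42 min = 210 min
Efficiency = 200 / 210 * 100 = 95.2%

95.2%


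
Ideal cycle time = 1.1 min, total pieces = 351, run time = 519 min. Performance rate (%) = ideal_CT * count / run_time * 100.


Formula: Performance = (Ideal CT * Total Count) / Run Time * 100
Ideal output time = 1.1 * 351 = 386.1 min
Performance = 386.1 / 519 * 100 = 74.4%

74.4%


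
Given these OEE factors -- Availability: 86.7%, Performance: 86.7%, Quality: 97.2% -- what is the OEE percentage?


Formula: OEE = Availability * Performance * Quality / 10000
A * P = 86.7% * 86.7% / 100 = 75.17%
OEE = 75.17% * 97.2% / 100 = 73.1%

73.1%


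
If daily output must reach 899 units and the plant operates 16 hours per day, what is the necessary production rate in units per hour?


Formula: Production Rate = Daily Demand / Available Hours
Rate = 899 units/day / 16 hours/day
Rate = 56.2 units/hour

56.2 units/hour


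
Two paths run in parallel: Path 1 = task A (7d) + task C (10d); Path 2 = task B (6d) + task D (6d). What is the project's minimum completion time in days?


Path 1 = 7 + 10 = 17 days
Path 2 = 6 + 6 = 12 days
Duration = max(17, 12) = 17 days

17 days


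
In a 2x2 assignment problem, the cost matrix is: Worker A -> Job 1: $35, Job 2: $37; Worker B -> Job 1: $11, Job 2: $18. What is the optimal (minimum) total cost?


Option 1: A->1 + B->2 = $35 + $18 = $53
Option 2: A->2 + B->1 = $37 + $11 = $48
Min cost = min($53, $48) = $48

$48


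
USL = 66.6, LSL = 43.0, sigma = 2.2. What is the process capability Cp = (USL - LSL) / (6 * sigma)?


Cp = (66.6 - 43.0) / (6 * 2.2)

1.79


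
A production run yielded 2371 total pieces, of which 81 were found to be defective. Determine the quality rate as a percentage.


Formula: Quality Rate = Good Pieces / Total Pieces * 100
Good pieces = 2371 - 81 = 2290
QR = 2290 / 2371 * 100 = 96.6%

96.6%


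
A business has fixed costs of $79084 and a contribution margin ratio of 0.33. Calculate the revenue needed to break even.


Formula: BER = Fixed Costs / Contribution Margin Ratio
BER = $79084 / 0.33
BER = $239648.48 (to the nearest cent)

$239648.48


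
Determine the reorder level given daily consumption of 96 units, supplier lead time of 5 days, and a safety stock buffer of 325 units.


Formula: ROP = (Daily Demand * Lead Time) + Safety Stock
Demand during lead time = 96 * 5 = 480 units
ROP = 480 + 325 = 805 units

805 units


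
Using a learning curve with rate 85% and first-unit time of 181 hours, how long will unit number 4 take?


Formula: T_n = T_1 * (learning_rate)^(log2(n)) where learning_rate = rate/100
Doublings = log2(4) = 2
T_n = 181 * 0.85^2
T_n = 181 * 0.7225 = 130.8 hours

130.8 hours


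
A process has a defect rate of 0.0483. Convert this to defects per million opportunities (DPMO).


DPMO = defect_rate * 1000000 = 0.0483 * 1000000

48300


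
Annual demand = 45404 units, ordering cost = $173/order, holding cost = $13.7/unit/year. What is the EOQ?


Formula: EOQ = sqrt(2 * D * S / H)
Numerator: 2 * 45404 * 173 = 15709784
2DS/H = 15709784 / 13.7 = 1146699.6
EOQ = sqrt(1146699.6) = 1070.8 units

1070.8 units


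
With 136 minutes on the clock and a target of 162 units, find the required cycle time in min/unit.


Formula: CT = Available Time / Number of Units
CT = 136 min / 162 units
CT = 0.84 min/unit

0.84 min/unit


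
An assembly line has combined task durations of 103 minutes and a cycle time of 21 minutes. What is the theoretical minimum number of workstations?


Formula: N_min = ceil(Sum of Task Times / Cycle Time)
N_min = ceil(103 min / 21 min) = ceil(4.9048)
N_min = 5 stations

5


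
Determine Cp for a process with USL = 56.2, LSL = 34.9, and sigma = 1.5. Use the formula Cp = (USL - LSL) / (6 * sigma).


Cp = (56.2 - 34.9) / (6 * 1.5)

2.37


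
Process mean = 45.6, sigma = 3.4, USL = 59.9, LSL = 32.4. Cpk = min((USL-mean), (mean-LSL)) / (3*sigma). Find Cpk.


Cpu = (59.9 - 45.6) / (3 * 3.4) = 1.4
Cpl = (45.6 - 32.4) / (3 * 3.4) = 1.29
Cpk = min(1.4, 1.29) = 1.29

1.29


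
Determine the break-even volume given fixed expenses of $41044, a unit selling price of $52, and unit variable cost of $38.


Formula: BEQ = Fixed Costs / (Price - Variable Cost)
Contribution margin = $52 - $38 = $14/unit
BEQ = ceil($41044 / $14/unit) = ceil(2931.71) = 2932 units

2932 units


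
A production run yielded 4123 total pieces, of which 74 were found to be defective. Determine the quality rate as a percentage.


Formula: Quality Rate = Good Pieces / Total Pieces * 100
Good pieces = 4123 - 74 = 4049
QR = 4049 / 4123 * 100 = 98.2%

98.2%


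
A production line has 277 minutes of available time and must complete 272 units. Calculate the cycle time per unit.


Formula: CT = Available Time / Number of Units
CT = 277 min / 272 units
CT = 1.02 min/unit

1.02 min/unit


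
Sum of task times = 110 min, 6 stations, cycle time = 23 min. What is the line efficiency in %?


Formula: Efficiency = Sum of Task Times / (N_stations * CT) * 100
Total station capacity = 6 stations * 23 min = 138 min
Efficiency = 110 / 138 * 100 = 79.7%

79.7%


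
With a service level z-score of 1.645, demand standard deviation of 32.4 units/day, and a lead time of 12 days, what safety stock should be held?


Formula: SS = z * sigma_d * sqrt(LT)
sqrt(LT) = sqrt(12) = 3.4641
SS = 1.645 * 32.4 * 3.4641
SS = 184.6 units

184.6 units


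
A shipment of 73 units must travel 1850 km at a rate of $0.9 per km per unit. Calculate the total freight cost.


TC = dist * cost * units = 1850 * 0.9 * 73 = $121545.00

$121545.00


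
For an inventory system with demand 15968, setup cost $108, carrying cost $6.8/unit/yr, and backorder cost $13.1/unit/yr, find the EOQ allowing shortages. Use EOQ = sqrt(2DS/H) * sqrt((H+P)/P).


Formula: EOQ* = sqrt(2DS/H) * sqrt((H+P)/P)
Base EOQ = sqrt(2*15968*108/6.8) = 712.19 units
Correction = sqrt((6.8+13.1)/13.1) = 1.23251
EOQ* = 712.19 * 1.23251 = 877.8 units

877.8 units


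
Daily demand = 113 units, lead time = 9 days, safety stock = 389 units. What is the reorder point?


Formula: ROP = (Daily Demand * Lead Time) + Safety Stock
Demand during lead time = 113 * 9 = 1017 units
ROP = 1017 + 389 = 1406 units

1406 units


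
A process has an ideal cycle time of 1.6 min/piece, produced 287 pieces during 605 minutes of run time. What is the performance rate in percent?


Formula: Performance = (Ideal CT * Total Count) / Run Time * 100
Ideal output time = 1.6 * 287 = 459.2 min
Performance = 459.2 / 605 * 100 = 75.9%

75.9%


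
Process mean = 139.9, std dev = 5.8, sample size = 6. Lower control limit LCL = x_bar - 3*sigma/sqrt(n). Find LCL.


LCL = 139.9 - 3 * 5.8 / sqrt(6)

132.8


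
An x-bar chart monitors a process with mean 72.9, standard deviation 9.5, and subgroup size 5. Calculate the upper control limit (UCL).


UCL = 72.9 + 3 * 9.5 / sqrt(5)

85.65


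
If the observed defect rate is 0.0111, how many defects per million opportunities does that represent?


DPMO = defect_rate * 1000000 = 0.0111 * 1000000

11100


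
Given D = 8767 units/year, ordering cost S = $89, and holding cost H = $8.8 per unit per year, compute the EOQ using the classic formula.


Formula: EOQ = sqrt(2 * D * S / H)
Numerator: 2 * 8767 * 89 = 1560526
2DS/H = 1560526 / 8.8 = 177332.5
EOQ = sqrt(177332.5) = 421.1 units

421.1 units


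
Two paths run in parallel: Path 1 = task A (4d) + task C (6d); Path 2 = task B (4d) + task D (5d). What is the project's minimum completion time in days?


Path 1 = 4 + 6 = 10 days
Path 2 = 4 + 5 = 9 days
Duration = max(10, 9) = 10 days

10 days


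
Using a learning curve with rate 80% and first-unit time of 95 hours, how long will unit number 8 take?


Formula: T_n = T_1 * (learning_rate)^(log2(n)) where learning_rate = rate/100
Doublings = log2(8) = 3
T_n = 95 * 0.8^3
T_n = 95 * 0.512 = 48.6 hours

48.6 hours


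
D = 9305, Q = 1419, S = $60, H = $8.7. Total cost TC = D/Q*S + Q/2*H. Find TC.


TC = 9305/1419 * 60 + 1419/2 * 8.7

$6566.10


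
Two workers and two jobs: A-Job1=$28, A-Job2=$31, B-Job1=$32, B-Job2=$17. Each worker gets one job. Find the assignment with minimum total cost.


Option 1: A->1 + B->2 = $28 + $17 = $45
Option 2: A->2 + B->1 = $31 + $32 = $63
Min cost = min($45, $63) = $45

$45


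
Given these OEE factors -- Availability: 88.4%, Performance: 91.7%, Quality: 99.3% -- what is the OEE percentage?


Formula: OEE = Availability * Performance * Quality / 10000
A * P = 88.4% * 91.7% / 100 = 81.06%
OEE = 81.06% * 99.3% / 100 = 80.5%

80.5%


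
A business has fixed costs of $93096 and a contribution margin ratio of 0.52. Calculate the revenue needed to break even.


Formula: BER = Fixed Costs / Contribution Margin Ratio
BER = $93096 / 0.52
BER = $179030.77 (to the nearest cent)

$179030.77


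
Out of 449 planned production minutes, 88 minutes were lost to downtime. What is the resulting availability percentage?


Formula: Availability = (Planned Time - Downtime) / Planned Time * 100
Uptime = 449 - 88 = 361 min
Availability = 361 / 449 * 100 = 80.4%

80.4%


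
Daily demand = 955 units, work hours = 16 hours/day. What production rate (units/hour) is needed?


Formula: Production Rate = Daily Demand / Available Hours
Rate = 955 units/day / 16 hours/day
Rate = 59.7 units/hour

59.7 units/hour


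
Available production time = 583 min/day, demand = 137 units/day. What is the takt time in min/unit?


Formula: Takt Time = Available Production Time / Customer Demand
Takt = 583 min/day / 137 units/day
Takt = 4.26 min/unit

4.26 min/unit


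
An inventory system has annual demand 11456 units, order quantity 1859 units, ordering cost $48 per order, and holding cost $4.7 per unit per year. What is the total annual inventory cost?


TC = 11456/1859 * 48 + 1859/2 * 4.7

$4664.45


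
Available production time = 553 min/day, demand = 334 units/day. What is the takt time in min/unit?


Formula: Takt Time = Available Production Time / Customer Demand
Takt = 553 min/day / 334 units/day
Takt = 1.66 min/unit

1.66 min/unit


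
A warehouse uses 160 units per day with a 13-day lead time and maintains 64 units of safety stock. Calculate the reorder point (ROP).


Formula: ROP = (Daily Demand * Lead Time) + Safety Stock
Demand during lead time = 160 * 13 = 2080 units
ROP = 2080 + 64 = 2144 units

2144 units


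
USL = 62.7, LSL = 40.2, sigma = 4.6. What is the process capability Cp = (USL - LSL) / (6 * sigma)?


Cp = (62.7 - 40.2) / (6 * 4.6)

0.82


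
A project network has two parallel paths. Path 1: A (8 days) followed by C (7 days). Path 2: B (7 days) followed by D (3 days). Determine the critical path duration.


Path 1 = 8 + 7 = 15 days
Path 2 = 7 + 3 = 10 days
Duration = max(15, 10) = 15 days

15 days


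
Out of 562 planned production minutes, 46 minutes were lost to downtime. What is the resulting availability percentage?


Formula: Availability = (Planned Time - Downtime) / Planned Time * 100
Uptime = 562 - 46 = 516 min
Availability = 516 / 562 * 100 = 91.8%

91.8%


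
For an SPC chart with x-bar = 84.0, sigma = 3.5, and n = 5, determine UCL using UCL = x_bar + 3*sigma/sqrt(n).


UCL = 84.0 + 3 * 3.5 / sqrt(5)

88.7


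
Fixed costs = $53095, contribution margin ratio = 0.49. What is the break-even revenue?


Formula: BER = Fixed Costs / Contribution Margin Ratio
BER = $53095 / 0.49
BER = $108357.14 (to the nearest cent)

$108357.14


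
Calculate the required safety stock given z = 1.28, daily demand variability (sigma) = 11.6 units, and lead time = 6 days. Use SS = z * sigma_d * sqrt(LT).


Formula: SS = z * sigma_d * sqrt(LT)
sqrt(LT) = sqrt(6) = 2.4495
SS = 1.28 * 11.6 * 2.4495
SS = 36.4 units

36.4 units


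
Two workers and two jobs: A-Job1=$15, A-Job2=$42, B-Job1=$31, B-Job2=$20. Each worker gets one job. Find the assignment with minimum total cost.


Option 1: A->1 + B->2 = $15 + $20 = $35
Option 2: A->2 + B->1 = $42 + $31 = $73
Min cost = min($35, $73) = $35

$35


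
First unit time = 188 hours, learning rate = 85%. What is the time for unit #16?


Formula: T_n = T_1 * (learning_rate)^(log2(n)) where learning_rate = rate/100
Doublings = log2(16) = 4
T_n = 188 * 0.85^4
T_n = 188 * 0.522 = 98.1 hours

98.1 hours


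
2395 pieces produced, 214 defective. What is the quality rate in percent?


Formula: Quality Rate = Good Pieces / Total Pieces * 100
Good pieces = 2395 - 214 = 2181
QR = 2181 / 2395 * 100 = 91.1%

91.1%


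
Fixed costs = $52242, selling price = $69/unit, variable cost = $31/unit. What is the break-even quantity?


Formula: BEQ = Fixed Costs / (Price - Variable Cost)
Contribution margin = $69 - $31 = $38/unit
BEQ = ceil($52242 / $38/unit) = ceil(1374.79) = 1375 units

1375 units


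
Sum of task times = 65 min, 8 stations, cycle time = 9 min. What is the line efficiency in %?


Formula: Efficiency = Sum of Task Times / (N_stations * CT) * 100
Total station capacity = 8 stations * 9 min = 72 min
Efficiency = 65 / 72 * 100 = 90.3%

90.3%


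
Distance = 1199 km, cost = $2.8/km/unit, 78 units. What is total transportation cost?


TC = dist * cost * units = 1199 * 2.8 * 78 = $261861.60

$261861.60


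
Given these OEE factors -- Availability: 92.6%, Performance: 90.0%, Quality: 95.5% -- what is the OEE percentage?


Formula: OEE = Availability * Performance * Quality / 10000
A * P = 92.6% * 90.0% / 100 = 83.34%
OEE = 83.34% * 95.5% / 100 = 79.6%

79.6%


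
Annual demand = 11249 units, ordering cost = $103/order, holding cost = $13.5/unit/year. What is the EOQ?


Formula: EOQ = sqrt(2 * D * S / H)
Numerator: 2 * 11249 * 103 = 2317294
2DS/H = 2317294 / 13.5 = 171651.4
EOQ = sqrt(171651.4) = 414.3 units

414.3 units


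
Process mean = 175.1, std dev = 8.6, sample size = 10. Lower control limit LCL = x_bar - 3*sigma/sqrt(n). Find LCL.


LCL = 175.1 - 3 * 8.6 / sqrt(10)

166.94


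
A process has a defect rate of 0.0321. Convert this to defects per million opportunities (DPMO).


DPMO = defect_rate * 1000000 = 0.0321 * 1000000

32100


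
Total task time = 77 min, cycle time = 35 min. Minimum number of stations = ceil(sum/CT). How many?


Formula: N_min = ceil(Sum of Task Times / Cycle Time)
N_min = ceil(77 min / 35 min) = ceil(2.2)
N_min = 3 stations

3


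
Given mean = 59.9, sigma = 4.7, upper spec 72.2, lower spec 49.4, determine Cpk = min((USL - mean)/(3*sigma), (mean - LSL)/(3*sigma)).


Cpu = (72.2 - 59.9) / (3 * 4.7) = 0.87
Cpl = (59.9 - 49.4) / (3 * 4.7) = 0.74
Cpk = min(0.87, 0.74) = 0.74

0.74


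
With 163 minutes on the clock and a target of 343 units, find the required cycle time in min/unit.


Formula: CT = Available Time / Number of Units
CT = 163 min / 343 units
CT = 0.48 min/unit

0.48 min/unit


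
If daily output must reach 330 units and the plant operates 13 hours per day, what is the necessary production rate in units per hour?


Formula: Production Rate = Daily Demand / Available Hours
Rate = 330 units/day / 13 hours/day
Rate = 25.4 units/hour

25.4 units/hour


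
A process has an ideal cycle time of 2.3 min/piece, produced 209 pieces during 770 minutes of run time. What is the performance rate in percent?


Formula: Performance = (Ideal CT * Total Count) / Run Time * 100
Ideal output time = 2.3 * 209 = 480.7 min
Performance = 480.7 / 770 * 100 = 62.4%

62.4%


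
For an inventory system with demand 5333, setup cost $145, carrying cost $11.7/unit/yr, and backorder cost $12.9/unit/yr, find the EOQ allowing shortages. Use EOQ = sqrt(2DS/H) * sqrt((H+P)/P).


Formula: EOQ* = sqrt(2DS/H) * sqrt((H+P)/P)
Base EOQ = sqrt(2*5333*145/11.7) = 363.57 units
Correction = sqrt((11.7+12.9)/12.9) = 1.38093
EOQ* = 363.57 * 1.38093 = 502.1 units

502.1 units


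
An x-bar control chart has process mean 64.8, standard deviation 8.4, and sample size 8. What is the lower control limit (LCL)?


LCL = 64.8 - 3 * 8.4 / sqrt(8)

55.89


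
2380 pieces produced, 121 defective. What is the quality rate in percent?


Formula: Quality Rate = Good Pieces / Total Pieces * 100
Good pieces = 2380 - 121 = 2259
QR = 2259 / 2380 * 100 = 94.9%

94.9%


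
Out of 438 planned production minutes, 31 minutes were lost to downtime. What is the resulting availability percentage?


Formula: Availability = (Planned Time - Downtime) / Planned Time * 100
Uptime = 438 - 31 = 407 min
Availability = 407 / 438 * 100 = 92.9%

92.9%


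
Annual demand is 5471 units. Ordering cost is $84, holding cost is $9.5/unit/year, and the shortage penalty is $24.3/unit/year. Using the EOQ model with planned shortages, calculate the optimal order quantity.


Formula: EOQ* = sqrt(2DS/H) * sqrt((H+P)/P)
Base EOQ = sqrt(2*5471*84/9.5) = 311.05 units
Correction = sqrt((9.5+24.3)/24.3) = 1.17938
EOQ* = 311.05 * 1.17938 = 366.8 units

366.8 units


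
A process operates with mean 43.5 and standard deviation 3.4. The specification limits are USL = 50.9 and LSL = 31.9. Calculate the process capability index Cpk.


Cpu = (50.9 - 43.5) / (3 * 3.4) = 0.73
Cpl = (43.5 - 31.9) / (3 * 3.4) = 1.14
Cpk = min(0.73, 1.14) = 0.73

0.73


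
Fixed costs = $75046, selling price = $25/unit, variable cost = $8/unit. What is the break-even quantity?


Formula: BEQ = Fixed Costs / (Price - Variable Cost)
Contribution margin = $25 - $8 = $17/unit
BEQ = ceil($75046 / $17/unit) = ceil(4414.47) = 4415 units

4415 units


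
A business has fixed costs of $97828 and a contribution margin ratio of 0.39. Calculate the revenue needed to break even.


Formula: BER = Fixed Costs / Contribution Margin Ratio
BER = $97828 / 0.39
BER = $250841.03 (to the nearest cent)

$250841.03


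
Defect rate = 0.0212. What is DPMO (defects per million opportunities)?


DPMO = defect_rate * 1000000 = 0.0212 * 1000000

21200


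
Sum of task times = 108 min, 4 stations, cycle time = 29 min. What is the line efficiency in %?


Formula: Efficiency = Sum of Task Times / (N_stations * CT) * 100
Total station capacity = 4 stations * 29 min = 116 min
Efficiency = 108 / 116 * 100 = 93.1%

93.1%


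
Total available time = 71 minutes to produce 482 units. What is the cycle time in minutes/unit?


Formula: CT = Available Time / Number of Units
CT = 71 min / 482 units
CT = 0.15 min/unit

0.15 min/unit


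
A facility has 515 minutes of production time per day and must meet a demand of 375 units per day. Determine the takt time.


Formula: Takt Time = Available Production Time / Customer Demand
Takt = 515 min/day / 375 units/day
Takt = 1.37 min/unit

1.37 min/unit


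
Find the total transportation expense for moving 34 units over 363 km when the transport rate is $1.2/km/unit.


TC = dist * cost * units = 363 * 1.2 * 34 = $14810.40

$14810.40


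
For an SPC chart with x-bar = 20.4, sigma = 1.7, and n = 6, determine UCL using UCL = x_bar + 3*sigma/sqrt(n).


UCL = 20.4 + 3 * 1.7 / sqrt(6)

22.48


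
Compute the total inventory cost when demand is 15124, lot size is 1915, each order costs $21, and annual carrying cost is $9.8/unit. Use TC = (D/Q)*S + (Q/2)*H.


TC = 15124/1915 * 21 + 1915/2 * 9.8

$9549.35


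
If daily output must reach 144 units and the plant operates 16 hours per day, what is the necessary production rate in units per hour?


Formula: Production Rate = Daily Demand / Available Hours
Rate = 144 units/day / 16 hours/day
Rate = 9.0 units/hour

9.0 units/hour


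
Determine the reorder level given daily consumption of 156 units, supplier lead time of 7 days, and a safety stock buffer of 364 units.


Formula: ROP = (Daily Demand * Lead Time) + Safety Stock
Demand during lead time = 156 * 7 = 1092 units
ROP = 1092 + 364 = 1456 units

1456 units


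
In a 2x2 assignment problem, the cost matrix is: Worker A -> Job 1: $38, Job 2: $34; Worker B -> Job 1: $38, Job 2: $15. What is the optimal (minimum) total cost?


Option 1: A->1 + B->2 = $38 + $15 = $53
Option 2: A->2 + B->1 = $34 + $38 = $72
Min cost = min($53, $72) = $53

$53


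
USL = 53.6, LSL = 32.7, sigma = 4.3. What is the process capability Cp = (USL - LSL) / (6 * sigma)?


Cp = (53.6 - 32.7) / (6 * 4.3)

0.81


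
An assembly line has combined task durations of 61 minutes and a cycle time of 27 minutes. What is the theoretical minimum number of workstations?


Formula: N_min = ceil(Sum of Task Times / Cycle Time)
N_min = ceil(61 min / 27 min) = ceil(2.2593)
N_min = 3 stations

3


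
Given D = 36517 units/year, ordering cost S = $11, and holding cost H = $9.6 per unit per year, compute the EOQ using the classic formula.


Formula: EOQ = sqrt(2 * D * S / H)
Numerator: 2 * 36517 * 11 = 803374
2DS/H = 803374 / 9.6 = 83684.8
EOQ = sqrt(83684.8) = 289.3 units

289.3 units


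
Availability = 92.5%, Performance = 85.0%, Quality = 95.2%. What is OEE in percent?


Formula: OEE = Availability * Performance * Quality / 10000
A * P = 92.5% * 85.0% / 100 = 78.63%
OEE = 78.63% * 95.2% / 100 = 74.9%

74.9%


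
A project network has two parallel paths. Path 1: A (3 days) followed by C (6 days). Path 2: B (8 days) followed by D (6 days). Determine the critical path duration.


Path 1 = 3 + 6 = 9 days
Path 2 = 8 + 6 = 14 days
Duration = max(9, 14) = 14 days

14 days


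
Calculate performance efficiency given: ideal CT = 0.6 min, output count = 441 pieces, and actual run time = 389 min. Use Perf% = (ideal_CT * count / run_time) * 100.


Formula: Performance = (Ideal CT * Total Count) / Run Time * 100
Ideal output time = 0.6 * 441 = 264.6 min
Performance = 264.6 / 389 * 100 = 68.0%

68.0%


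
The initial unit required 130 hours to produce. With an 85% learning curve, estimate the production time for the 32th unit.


Formula: T_n = T_1 * (learning_rate)^(log2(n)) where learning_rate = rate/100
Doublings = log2(32) = 5
T_n = 130 * 0.85^5
T_n = 130 * 0.4437 = 57.7 hours

57.7 hours


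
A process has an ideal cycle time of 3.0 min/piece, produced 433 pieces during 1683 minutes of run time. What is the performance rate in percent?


Formula: Performance = (Ideal CT * Total Count) / Run Time * 100
Ideal output time = 3.0 * 433 = 1299.0 min
Performance = 1299.0 / 1683 * 100 = 77.2%

77.2%


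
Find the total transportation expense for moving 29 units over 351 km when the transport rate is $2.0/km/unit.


TC = dist * cost * units = 351 * 2.0 * 29 = $20358.00

$20358.00


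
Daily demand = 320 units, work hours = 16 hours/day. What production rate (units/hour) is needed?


Formula: Production Rate = Daily Demand / Available Hours
Rate = 320 units/day / 16 hours/day
Rate = 20.0 units/hour

20.0 units/hour


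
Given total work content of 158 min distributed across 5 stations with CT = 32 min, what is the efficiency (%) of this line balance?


Formula: Efficiency = Sum of Task Times / (N_stations * CT) * 100
Total station capacity = 5 stations * 32 min = 160 min
Efficiency = 158 / 160 * 100 = 98.8%

98.8%
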